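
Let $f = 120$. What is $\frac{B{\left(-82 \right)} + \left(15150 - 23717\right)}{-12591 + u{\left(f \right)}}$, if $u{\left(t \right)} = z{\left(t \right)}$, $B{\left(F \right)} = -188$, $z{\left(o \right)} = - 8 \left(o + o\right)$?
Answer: $\frac{8755}{14511} \approx 0.60334$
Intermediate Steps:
$z{\left(o \right)} = - 16 o$ ($z{\left(o \right)} = - 8 \cdot 2 o = - 16 o$)
$u{\left(t \right)} = - 16 t$
$\frac{B{\left(-82 \right)} + \left(15150 - 23717\right)}{-12591 + u{\left(f \right)}} = \frac{-188 + \left(15150 - 23717\right)}{-12591 - 1920} = \frac{-188 - 8567}{-14511} = \left(-8755\right) \left(- \frac{1}{14511}\right) = \frac{8755}{14511}$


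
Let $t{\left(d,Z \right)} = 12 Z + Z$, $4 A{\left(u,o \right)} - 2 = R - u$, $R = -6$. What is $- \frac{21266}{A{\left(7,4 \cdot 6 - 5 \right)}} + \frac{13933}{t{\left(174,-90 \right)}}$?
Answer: $\frac{99371617}{12870} \approx 7721.2$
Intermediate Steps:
$A{\left(u,o \right)} = -1 - \frac{u}{4}$ ($A{\left(u,o \right)} = \frac{1}{2} + \frac{-6 - u}{4} = \frac{1}{2} - \left(\frac{3}{2} + \frac{u}{4}\right) = -1 - \frac{u}{4}$)
$t{\left(d,Z \right)} = 13 Z$
$- \frac{21266}{A{\left(7,4 \cdot 6 - 5 \right)}} + \frac{13933}{t{\left(174,-90 \right)}} = - \frac{21266}{-1 - \frac{7}{4}} + \frac{13933}{13 \left(-90\right)} = - \frac{21266}{-1 - \frac{7}{4}} + \frac{13933}{-1170} = - \frac{21266}{- \frac{11}{4}} + 13933 \left(- \frac{1}{1170}\right) = \left(-21266\right) \left(- \frac{4}{11}\right) - \frac{13933}{1170} = \frac{85064}{11} - \frac{13933}{1170} = \frac{99371617}{12870}$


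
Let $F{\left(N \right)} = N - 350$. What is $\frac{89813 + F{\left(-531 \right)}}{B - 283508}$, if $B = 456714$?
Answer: $\frac{44466}{86603} \approx 0.51345$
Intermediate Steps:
$F{\left(N \right)} = -350 + N$
$\frac{89813 + F{\left(-531 \right)}}{B - 283508} = \frac{89813 - 881}{456714 - 283508} = \frac{89813 - 881}{173206} = 88932 \cdot \frac{1}{173206} = \frac{44466}{86603}$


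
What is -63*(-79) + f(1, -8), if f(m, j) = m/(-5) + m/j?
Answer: 199067/40 ≈ 4976.7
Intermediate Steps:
f(m, j) = -m/5 + m/j (f(m, j) = m*(-1/5) + m/j = -m/5 + m/j)
-63*(-79) + f(1, -8) = -63*(-79) + (-1/5*1 + 1/(-8)) = 4977 + (-1/5 + 1*(-1/8)) = 4977 + (-1/5 - 1/8) = 4977 - 13/40 = 199067/40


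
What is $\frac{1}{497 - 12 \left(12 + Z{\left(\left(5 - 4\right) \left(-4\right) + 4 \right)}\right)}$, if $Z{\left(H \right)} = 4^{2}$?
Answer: $\frac{1}{161} \approx 0.0062112$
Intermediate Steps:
$Z{\left(H \right)} = 16$
$\frac{1}{497 - 12 \left(12 + Z{\left(\left(5 - 4\right) \left(-4\right) + 4 \right)}\right)} = \frac{1}{497 - 12 \left(12 + 16\right)} = \frac{1}{497 - 336} = \frac{1}{161}$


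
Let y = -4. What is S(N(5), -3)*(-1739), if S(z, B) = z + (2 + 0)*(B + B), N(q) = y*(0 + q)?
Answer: 55648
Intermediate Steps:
N(q) = -4*q (N(q) = -4*(0 + q) = -4*q)
S(z, B) = z + 4*B (S(z, B) = z + 2*(2*B) = z + 4*B)
S(N(5), -3)*(-1739) = (-4*5 + 4*(-3))*(-1739) = (-20 - 12)*(-1739) = -32*(-1739) = 55648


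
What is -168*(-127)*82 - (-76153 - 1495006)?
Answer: 3320711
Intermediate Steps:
-168*(-127)*82 - (-76153 - 1495006) = 21336*82 - 1*(-1571159) = 1749552 + 1571159 = 3320711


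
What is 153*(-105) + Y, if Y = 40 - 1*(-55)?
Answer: -15970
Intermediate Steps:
Y = 95 (Y = 40 + 55 = 95)
153*(-105) + Y = 153*(-105) + 95 = -16065 + 95 = -15970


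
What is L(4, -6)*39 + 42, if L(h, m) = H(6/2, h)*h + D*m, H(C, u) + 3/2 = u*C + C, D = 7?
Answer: 510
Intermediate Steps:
H(C, u) = -3/2 + C + C*u (H(C, u) = -3/2 + (u*C + C) = -3/2 + (C*u + C) = -3/2 + (C + C*u) = -3/2 + C + C*u)
L(h, m) = 7*m + h*(3/2 + 3*h) (L(h, m) = (-3/2 + 6/2 + (6/2)*h)*h + 7*m = (-3/2 + 6*(½) + (6*(½))*h)*h + 7*m = (-3/2 + 3 + 3*h)*h + 7*m = (3/2 + 3*h)*h + 7*m = h*(3/2 + 3*h) + 7*m = 7*m + h*(3/2 + 3*h))
L(4, -6)*39 + 42 = (7*(-6) + (3/2)*4*(1 + 2*4))*39 + 42 = (-42 + (3/2)*4*(1 + 8))*39 + 42 = (-42 + (3/2)*4*9)*39 + 42 = (-42 + 54)*39 + 42 = 12*39 + 42 = 468 + 42 = 510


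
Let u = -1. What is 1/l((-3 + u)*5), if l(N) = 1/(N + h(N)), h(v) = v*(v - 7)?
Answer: 520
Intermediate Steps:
h(v) = v*(-7 + v)
l(N) = 1/(N + N*(-7 + N))
1/l((-3 + u)*5) = 1/(1/((((-3 - 1)*5))*(-6 + (-3 - 1)*5))) = 1/(1/(((-4*5))*(-6 - 4*5))) = 1/(1/((-20)*(-6 - 20))) = 1/(-1/20/(-26)) = 1/(-1/20*(-1/26)) = 1/(1/520) = 520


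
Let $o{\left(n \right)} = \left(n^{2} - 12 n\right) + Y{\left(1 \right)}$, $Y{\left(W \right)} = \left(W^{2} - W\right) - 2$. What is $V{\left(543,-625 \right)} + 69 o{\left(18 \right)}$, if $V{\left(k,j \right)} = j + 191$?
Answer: $6880$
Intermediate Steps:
$Y{\left(W \right)} = -2 + W^{2} - W$
$V{\left(k,j \right)} = 191 + j$
$o{\left(n \right)} = -2 + n^{2} - 12 n$ ($o{\left(n \right)} = \left(n^{2} - 12 n\right) - \left(3 - 1\right) = \left(n^{2} - 12 n\right) - 2 = -2 + n^{2} - 12 n$)
$V{\left(543,-625 \right)} + 69 o{\left(18 \right)} = \left(191 - 625\right) + 69 \left(-2 + 18^{2} - 216\right) = -434 + 69 \left(-2 + 324 - 216\right) = -434 + 69 \cdot 106 = -434 + 7314 = 6880$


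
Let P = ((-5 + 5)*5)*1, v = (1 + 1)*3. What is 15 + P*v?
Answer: 15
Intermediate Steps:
v = 6 (v = 2*3 = 6)
P = 0 (P = (0*5)*1 = 0*1 = 0)
15 + P*v = 15 + 0*6 = 15 + 0 = 15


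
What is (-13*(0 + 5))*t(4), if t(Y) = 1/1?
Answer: -65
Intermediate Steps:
t(Y) = 1
(-13*(0 + 5))*t(4) = -13*(0 + 5)*1 = -65*1 = -65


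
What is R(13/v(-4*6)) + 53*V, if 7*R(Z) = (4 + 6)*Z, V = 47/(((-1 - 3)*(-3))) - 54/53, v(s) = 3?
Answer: 13421/84 ≈ 159.77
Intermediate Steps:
V = 1843/636 (V = 47/((-4*(-3))) - 54*1/53 = 47/12 - 54/53 = 1843/636 ≈ 2.8978)
R(Z) = 10*Z/7 (R(Z) = ((4 + 6)*Z)/7 = (10*Z)/7 = 10*Z/7)
R(13/v(-4*6)) + 53*V = 10*(13/3)/7 + 53*(1843/636) = 10*(13*(⅓))/7 + 1843/12 = (10/7)*(13/3) + 1843/12 = 130/21 + 1843/12 = 13421/84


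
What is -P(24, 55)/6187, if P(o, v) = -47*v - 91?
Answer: 2676/6187 ≈ 0.43252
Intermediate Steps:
P(o, v) = -91 - 47*v
-P(24, 55)/6187 = -(-91 - 47*55)/6187 = -(-91 - 2585)*(1/6187) = -1*(-2676)*(1/6187) = 2676*(1/6187) = 2676/6187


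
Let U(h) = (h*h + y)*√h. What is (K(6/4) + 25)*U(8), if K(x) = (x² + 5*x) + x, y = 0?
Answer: 4640*√2 ≈ 6562.0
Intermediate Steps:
K(x) = x² + 6*x
U(h) = h^(5/2) (U(h) = (h*h + 0)*√h = (h² + 0)*√h = h²*√h = h^(5/2))
(K(6/4) + 25)*U(8) = ((6/4)*(6 + 6/4) + 25)*8^(5/2) = ((6*(¼))*(6 + 6*(¼)) + 25)*(128*√2) = (3*(6 + 3/2)/2 + 25)*(128*√2) = ((3/2)*(15/2) + 25)*(128*√2) = (45/4 + 25)*(128*√2) = 145*(128*√2)/4 = 4640*√2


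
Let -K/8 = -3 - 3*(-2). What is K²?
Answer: 576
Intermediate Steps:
K = -24 (K = -8*(-3 - 3*(-2)) = -8*(-3 + 6) = -8*3 = -24)
K² = (-24)² = 576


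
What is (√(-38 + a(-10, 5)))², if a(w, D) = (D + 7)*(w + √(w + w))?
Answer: -158 + 24*I*√5 ≈ -158.0 + 53.666*I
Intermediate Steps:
a(w, D) = (7 + D)*(w + √2*√w) (a(w, D) = (7 + D)*(w + √(2*w)) = (7 + D)*(w + √2*√w))
(√(-38 + a(-10, 5)))² = (√(-38 + (7*(-10) + 5*(-10) + 7*√2*√(-10) + 5*√2*√(-10))))² = (√(-38 + (-70 - 50 + 7*√2*(I*√10) + 5*√2*(I*√10))))² = (√(-38 + (-70 - 50 + 14*I*√5 + 10*I*√5)))² = (√(-38 + (-120 + 24*I*√5)))² = (√(-158 + 24*I*√5))² = -158 + 24*I*√5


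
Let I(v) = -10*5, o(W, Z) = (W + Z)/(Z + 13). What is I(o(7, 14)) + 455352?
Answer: 455302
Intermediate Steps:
o(W, Z) = (W + Z)/(13 + Z)
I(v) = -50
I(o(7, 14)) + 455352 = -50 + 455352 = 455302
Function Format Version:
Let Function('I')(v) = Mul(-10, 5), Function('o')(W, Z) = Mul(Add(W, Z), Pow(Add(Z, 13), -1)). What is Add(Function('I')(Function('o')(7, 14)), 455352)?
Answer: 455302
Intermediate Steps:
Function('o')(W, Z) = Mul(Pow(Add(13, Z), -1), Add(W, Z)) (Function('o')(W, Z) = Mul(Add(W, Z), Pow(Add(13, Z), -1)) = Mul(Pow(Add(13, Z), -1), Add(W, Z)))
Function('I')(v) = -50
Add(Function('I')(Function('o')(7, 14)), 455352) = Add(-50, 455352) = 455302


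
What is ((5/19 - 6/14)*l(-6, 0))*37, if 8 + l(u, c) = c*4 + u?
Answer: 1628/19 ≈ 85.684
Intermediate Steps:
l(u, c) = -8 + u + 4*c (l(u, c) = -8 + (c*4 + u) = -8 + (4*c + u) = -8 + (u + 4*c) = -8 + u + 4*c)
((5/19 - 6/14)*l(-6, 0))*37 = ((5/19 - 6/14)*(-8 - 6 + 4*0))*37 = ((5*(1/19) - 6*1/14)*(-8 - 6 + 0))*37 = ((5/19 - 3/7)*(-14))*37 = -22/133*(-14)*37 = (44/19)*37 = 1628/19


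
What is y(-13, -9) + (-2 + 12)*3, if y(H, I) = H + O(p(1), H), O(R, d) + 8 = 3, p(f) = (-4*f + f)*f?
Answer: 12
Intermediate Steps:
p(f) = -3*f² (p(f) = (-3*f)*f = -3*f²)
O(R, d) = -5 (O(R, d) = -8 + 3 = -5)
y(H, I) = -5 + H (y(H, I) = H - 5 = -5 + H)
y(-13, -9) + (-2 + 12)*3 = (-5 - 13) + (-2 + 12)*3 = -18 + 10*3 = -18 + 30 = 12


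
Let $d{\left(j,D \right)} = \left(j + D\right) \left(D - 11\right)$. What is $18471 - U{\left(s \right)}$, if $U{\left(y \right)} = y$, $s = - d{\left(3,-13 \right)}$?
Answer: $18711$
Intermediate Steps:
$d{\left(j,D \right)} = \left(-11 + D\right) \left(D + j\right)$ ($d{\left(j,D \right)} = \left(D + j\right) \left(-11 + D\right) = \left(-11 + D\right) \left(D + j\right)$)
$s = -240$ ($s = - (\left(-13\right)^{2} - -143 - 33 - 39) = - (169 + 143 - 33 - 39) = \left(-1\right) 240 = -240$)
$18471 - U{\left(s \right)} = 18471 - -240 = 18471 + 240 = 18711$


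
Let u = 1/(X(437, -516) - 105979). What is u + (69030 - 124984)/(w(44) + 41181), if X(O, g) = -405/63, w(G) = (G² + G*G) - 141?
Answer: -10378118769/8330030744 ≈ -1.2459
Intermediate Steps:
w(G) = -141 + 2*G² (w(G) = (G² + G²) - 141 = 2*G² - 141 = -141 + 2*G²)
X(O, g) = -45/7 (X(O, g) = -405*1/63 = -45/7)
u = -7/741898 (u = 1/(-45/7 - 105979) = 1/(-741898/7) = -7/741898 ≈ -9.4353e-6)
u + (69030 - 124984)/(w(44) + 41181) = -7/741898 + (69030 - 124984)/((-141 + 2*44²) + 41181) = -7/741898 - 55954/((-141 + 2*1936) + 41181) = -7/741898 - 55954/((-141 + 3872) + 41181) = -7/741898 - 55954/(3731 + 41181) = -7/741898 - 55954/44912 = -7/741898 - 55954*1/44912 = -7/741898 - 27977/22456 = -10378118769/8330030744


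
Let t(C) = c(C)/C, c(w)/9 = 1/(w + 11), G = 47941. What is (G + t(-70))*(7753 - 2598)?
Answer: 204134225509/826 ≈ 2.4714e+8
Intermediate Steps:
c(w) = 9/(11 + w) (c(w) = 9/(w + 11) = 9/(11 + w))
t(C) = 9/(C*(11 + C)) (t(C) = (9/(11 + C))/C = 9/(C*(11 + C)))
(G + t(-70))*(7753 - 2598) = (47941 + 9/(-70*(11 - 70)))*(7753 - 2598) = (47941 + 9*(-1/70)/(-59))*5155 = (47941 + 9*(-1/70)*(-1/59))*5155 = (47941 + 9/4130)*5155 = (197996339/4130)*5155 = 204134225509/826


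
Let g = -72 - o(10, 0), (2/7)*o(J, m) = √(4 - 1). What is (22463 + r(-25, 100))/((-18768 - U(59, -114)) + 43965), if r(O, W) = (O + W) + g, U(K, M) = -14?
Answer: 22466/25211 - 7*√3/50422 ≈ 0.89088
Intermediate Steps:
o(J, m) = 7*√3/2 (o(J, m) = 7*√(4 - 1)/2 = 7*√3/2)
g = -72 - 7*√3/2 ≈ -78.062
r(O, W) = -72 + O + W - 7*√3/2 (r(O, W) = (O + W) + (-72 - 7*√3/2) = -72 + O + W - 7*√3/2)
(22463 + r(-25, 100))/((-18768 - U(59, -114)) + 43965) = (22463 + (-72 - 25 + 100 - 7*√3/2))/((-18768 - 1*(-14)) + 43965) = (22463 + (3 - 7*√3/2))/((-18768 + 14) + 43965) = (22466 - 7*√3/2)/(-18754 + 43965) = (22466 - 7*√3/2)/25211 = (22466 - 7*√3/2)*(1/25211) = 22466/25211 - 7*√3/50422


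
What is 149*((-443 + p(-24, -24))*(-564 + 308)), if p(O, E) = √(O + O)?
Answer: 16897792 - 152576*I*√3 ≈ 1.6898e+7 - 2.6427e+5*I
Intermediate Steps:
p(O, E) = √2*√O (p(O, E) = √(2*O) = √2*√O)
149*((-443 + p(-24, -24))*(-564 + 308)) = 149*((-443 + √2*√(-24))*(-564 + 308)) = 149*((-443 + √2*(2*I*√6))*(-256)) = 149*((-443 + 4*I*√3)*(-256)) = 149*(113408 - 1024*I*√3) = 16897792 - 152576*I*√3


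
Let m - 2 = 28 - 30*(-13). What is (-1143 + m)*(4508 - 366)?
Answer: -2994666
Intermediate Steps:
m = 420 (m = 2 + (28 - 30*(-13)) = 2 + (28 + 390) = 2 + 418 = 420)
(-1143 + m)*(4508 - 366) = (-1143 + 420)*(4508 - 366) = -723*4142 = -2994666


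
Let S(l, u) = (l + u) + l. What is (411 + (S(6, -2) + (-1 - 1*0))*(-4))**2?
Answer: 140625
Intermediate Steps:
S(l, u) = u + 2*l
(411 + (S(6, -2) + (-1 - 1*0))*(-4))**2 = (411 + ((-2 + 2*6) + (-1 - 1*0))*(-4))**2 = (411 + ((-2 + 12) + (-1 + 0))*(-4))**2 = (411 + (10 - 1)*(-4))**2 = (411 + 9*(-4))**2 = (411 - 36)**2 = 375**2 = 140625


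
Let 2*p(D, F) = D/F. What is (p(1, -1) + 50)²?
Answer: 9801/4 ≈ 2450.3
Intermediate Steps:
p(D, F) = D/(2*F) (p(D, F) = (D/F)/2 = D/(2*F))
(p(1, -1) + 50)² = ((½)*1/(-1) + 50)² = ((½)*1*(-1) + 50)² = (-½ + 50)² = (99/2)² = 9801/4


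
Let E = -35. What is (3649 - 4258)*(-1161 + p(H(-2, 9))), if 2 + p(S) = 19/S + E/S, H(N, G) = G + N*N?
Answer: 9217215/13 ≈ 7.0902e+5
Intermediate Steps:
H(N, G) = G + N**2
p(S) = -2 - 16/S (p(S) = -2 + (19/S - 35/S) = -2 - 16/S)
(3649 - 4258)*(-1161 + p(H(-2, 9))) = (3649 - 4258)*(-1161 + (-2 - 16/(9 + (-2)**2))) = -609*(-1161 + (-2 - 16/(9 + 4))) = -609*(-1161 + (-2 - 16/13)) = -609*(-1161 - 42/13) = -609*(-15135/13) = 9217215/13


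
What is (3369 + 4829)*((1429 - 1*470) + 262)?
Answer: 10009758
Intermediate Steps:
(3369 + 4829)*((1429 - 1*470) + 262) = 8198*((1429 - 470) + 262) = 8198*(959 + 262) = 8198*1221 = 10009758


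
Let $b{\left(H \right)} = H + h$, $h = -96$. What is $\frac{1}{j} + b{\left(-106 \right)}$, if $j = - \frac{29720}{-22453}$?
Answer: $- \frac{5980987}{29720} \approx -201.24$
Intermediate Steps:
$b{\left(H \right)} = -96 + H$ ($b{\left(H \right)} = H - 96 = -96 + H$)
$j = \frac{29720}{22453}$ ($j = \left(-29720\right) \left(- \frac{1}{22453}\right) = \frac{29720}{22453} \approx 1.3237$)
$\frac{1}{j} + b{\left(-106 \right)} = \frac{1}{\frac{29720}{22453}} - 202 = \frac{22453}{29720} - 202 = - \frac{5980987}{29720}$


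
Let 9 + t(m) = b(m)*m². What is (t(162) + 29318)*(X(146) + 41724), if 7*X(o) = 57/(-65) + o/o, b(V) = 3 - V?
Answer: -78661730620436/455 ≈ -1.7288e+11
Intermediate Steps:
X(o) = 8/455 (X(o) = (57/(-65) + o/o)/7 = (57*(-1/65) + 1)/7 = (-57/65 + 1)/7 = (⅐)*(8/65) = 8/455)
t(m) = -9 + m²*(3 - m) (t(m) = -9 + (3 - m)*m² = -9 + m²*(3 - m))
(t(162) + 29318)*(X(146) + 41724) = ((-9 + 162²*(3 - 1*162)) + 29318)*(8/455 + 41724) = ((-9 + 26244*(3 - 162)) + 29318)*(18984428/455) = ((-9 + 26244*(-159)) + 29318)*(18984428/455) = ((-9 - 4172796) + 29318)*(18984428/455) = (-4172805 + 29318)*(18984428/455) = -4143487*18984428/455 = -78661730620436/455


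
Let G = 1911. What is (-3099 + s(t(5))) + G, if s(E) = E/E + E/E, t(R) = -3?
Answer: -1186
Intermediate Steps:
s(E) = 2 (s(E) = 1 + 1 = 2)
(-3099 + s(t(5))) + G = (-3099 + 2) + 1911 = -3097 + 1911 = -1186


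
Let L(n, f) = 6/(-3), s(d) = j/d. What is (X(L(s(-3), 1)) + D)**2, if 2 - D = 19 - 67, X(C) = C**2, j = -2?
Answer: 2916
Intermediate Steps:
s(d) = -2/d
L(n, f) = -2 (L(n, f) = 6*(-1/3) = -2)
D = 50 (D = 2 - (19 - 67) = 2 - 1*(-48) = 2 + 48 = 50)
(X(L(s(-3), 1)) + D)**2 = ((-2)**2 + 50)**2 = (4 + 50)**2 = 54**2 = 2916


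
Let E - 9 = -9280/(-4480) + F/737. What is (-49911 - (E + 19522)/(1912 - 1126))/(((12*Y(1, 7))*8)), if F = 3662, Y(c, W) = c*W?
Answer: -134992402709/1816628352 ≈ -74.309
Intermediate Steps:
Y(c, W) = W*c
E = 165503/10318 (E = 9 + (-9280/(-4480) + 3662/737) = 9 + (-9280*(-1/4480) + 3662*(1/737)) = 9 + (29/14 + 3662/737) = 9 + 72641/10318 = 165503/10318 ≈ 16.040)
(-49911 - (E + 19522)/(1912 - 1126))/(((12*Y(1, 7))*8)) = (-49911 - (165503/10318 + 19522)/(1912 - 1126))/(((12*(7*1))*8)) = (-49911 - 201593499/(10318*786))/(((12*7)*8)) = (-49911 - 201593499/(10318*786))/((84*8)) = (-49911 - 1*67197833/2703316)/672 = (-49911 - 67197833/2703316)*(1/672) = -134992402709/2703316*1/672 = -134992402709/1816628352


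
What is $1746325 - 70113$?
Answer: $1676212$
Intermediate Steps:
$1746325 - 70113 = 1676212$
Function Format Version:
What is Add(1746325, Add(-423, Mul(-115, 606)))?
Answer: 1676212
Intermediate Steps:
Add(1746325, Add(-423, Mul(-115, 606))) = Add(1746325, Add(-423, -69690)) = Add(1746325, -70113) = 1676212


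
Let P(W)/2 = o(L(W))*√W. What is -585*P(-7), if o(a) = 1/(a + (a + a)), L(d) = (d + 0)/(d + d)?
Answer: -780*I*√7 ≈ -2063.7*I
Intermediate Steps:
L(d) = ½ (L(d) = d/((2*d)) = d*(1/(2*d)) = ½)
o(a) = 1/(3*a) (o(a) = 1/(a + 2*a) = 1/(3*a))
P(W) = 4*√W/3 (P(W) = 2*((1/(3*(½)))*√W) = 2*(((⅓)*2)*√W) = 2*(2*√W/3) = 4*√W/3)
-585*P(-7) = -780*√(-7) = -780*I*√7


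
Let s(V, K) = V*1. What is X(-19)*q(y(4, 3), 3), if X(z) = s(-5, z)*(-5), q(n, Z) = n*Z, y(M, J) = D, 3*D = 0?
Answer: 0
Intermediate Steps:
s(V, K) = V
D = 0 (D = (⅓)*0 = 0)
y(M, J) = 0
q(n, Z) = Z*n
X(z) = 25 (X(z) = -5*(-5) = 25)
X(-19)*q(y(4, 3), 3) = 25*(3*0) = 25*0 = 0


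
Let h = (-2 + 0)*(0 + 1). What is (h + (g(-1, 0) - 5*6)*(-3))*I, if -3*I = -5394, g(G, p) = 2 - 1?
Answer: 152830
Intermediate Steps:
g(G, p) = 1
h = -2 (h = -2*1 = -2)
I = 1798 (I = -⅓*(-5394) = 1798)
(h + (g(-1, 0) - 5*6)*(-3))*I = (-2 + (1 - 5*6)*(-3))*1798 = (-2 + (1 - 30)*(-3))*1798 = (-2 - 29*(-3))*1798 = (-2 + 87)*1798 = 85*1798 = 152830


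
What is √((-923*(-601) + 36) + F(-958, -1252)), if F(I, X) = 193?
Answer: 2*√138738 ≈ 744.95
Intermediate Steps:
√((-923*(-601) + 36) + F(-958, -1252)) = √((-923*(-601) + 36) + 193) = √((554723 + 36) + 193) = √(554759 + 193) = √554952 = 2*√138738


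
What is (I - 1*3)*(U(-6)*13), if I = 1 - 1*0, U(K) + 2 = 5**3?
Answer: -3198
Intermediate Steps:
U(K) = 123 (U(K) = -2 + 5**3 = -2 + 125 = 123)
I = 1 (I = 1 + 0 = 1)
(I - 1*3)*(U(-6)*13) = (1 - 1*3)*(123*13) = (1 - 3)*1599 = -2*1599 = -3198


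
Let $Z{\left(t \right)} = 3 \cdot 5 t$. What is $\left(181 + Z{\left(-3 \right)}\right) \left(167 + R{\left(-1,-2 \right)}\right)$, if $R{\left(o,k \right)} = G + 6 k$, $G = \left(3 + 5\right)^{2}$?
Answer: $29784$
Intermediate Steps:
$G = 64$ ($G = 8^{2} = 64$)
$R{\left(o,k \right)} = 64 + 6 k$
$Z{\left(t \right)} = 15 t$
$\left(181 + Z{\left(-3 \right)}\right) \left(167 + R{\left(-1,-2 \right)}\right) = \left(181 + 15 \left(-3\right)\right) \left(167 + \left(64 + 6 \left(-2\right)\right)\right) = \left(181 - 45\right) \left(167 + \left(64 - 12\right)\right) = 136 \left(167 + 52\right) = 136 \cdot 219 = 29784$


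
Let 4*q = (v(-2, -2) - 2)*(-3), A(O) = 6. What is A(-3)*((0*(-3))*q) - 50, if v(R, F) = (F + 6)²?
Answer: -50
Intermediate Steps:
v(R, F) = (6 + F)²
q = -21/2 (q = (((6 - 2)² - 2)*(-3))/4 = ((4² - 2)*(-3))/4 = ((16 - 2)*(-3))/4 = (14*(-3))/4 = (¼)*(-42) = -21/2 ≈ -10.500)
A(-3)*((0*(-3))*q) - 50 = 6*((0*(-3))*(-21/2)) - 50 = 6*(0*(-21/2)) - 50 = 6*0 - 50 = 0 - 50 = -50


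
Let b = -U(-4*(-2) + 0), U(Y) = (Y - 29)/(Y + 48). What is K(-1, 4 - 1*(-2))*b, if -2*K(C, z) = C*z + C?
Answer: 21/16 ≈ 1.3125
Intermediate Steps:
U(Y) = (-29 + Y)/(48 + Y)
b = 3/8 (b = -(-29 + (-4*(-2) + 0))/(48 + (-4*(-2) + 0)) = -(-29 + (8 + 0))/(48 + (8 + 0)) = -(-29 + 8)/(48 + 8) = -(-21)/56 = -1*(-3/8) = 3/8 ≈ 0.37500)
K(C, z) = -C/2 - C*z/2 (K(C, z) = -(C*z + C)/2 = -(C + C*z)/2 = -C/2 - C*z/2)
K(-1, 4 - 1*(-2))*b = -½*(-1)*(1 + (4 - 1*(-2)))*(3/8) = -½*(-1)*(1 + (4 + 2))*(3/8) = -½*(-1)*(1 + 6)*(3/8) = -½*(-1)*7*(3/8) = (7/2)*(3/8) = 21/16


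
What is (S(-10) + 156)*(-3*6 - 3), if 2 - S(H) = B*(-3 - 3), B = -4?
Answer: -2814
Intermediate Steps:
S(H) = -22 (S(H) = 2 - (-4)*(-3 - 3) = 2 - (-4)*(-6) = 2 - 1*24 = 2 - 24 = -22)
(S(-10) + 156)*(-3*6 - 3) = (-22 + 156)*(-3*6 - 3) = 134*(-18 - 3) = 134*(-21) = -2814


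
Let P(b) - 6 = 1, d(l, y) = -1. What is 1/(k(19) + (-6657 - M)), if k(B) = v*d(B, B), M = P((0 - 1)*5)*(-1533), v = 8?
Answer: 1/4066 ≈ 0.00024594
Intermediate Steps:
P(b) = 7 (P(b) = 6 + 1 = 7)
M = -10731 (M = 7*(-1533) = -10731)
k(B) = -8 (k(B) = 8*(-1) = -8)
1/(k(19) + (-6657 - M)) = 1/(-8 + (-6657 - 1*(-10731))) = 1/(-8 + (-6657 + 10731)) = 1/(-8 + 4074) = 1/4066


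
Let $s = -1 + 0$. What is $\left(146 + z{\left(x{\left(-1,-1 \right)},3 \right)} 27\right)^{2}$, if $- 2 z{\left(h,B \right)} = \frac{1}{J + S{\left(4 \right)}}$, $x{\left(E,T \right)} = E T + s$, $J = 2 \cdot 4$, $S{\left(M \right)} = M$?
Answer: $\frac{1343281}{64} \approx 20989.0$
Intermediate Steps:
$s = -1$
$J = 8$
$x{\left(E,T \right)} = -1 + E T$ ($x{\left(E,T \right)} = E T - 1 = -1 + E T$)
$z{\left(h,B \right)} = - \frac{1}{24}$ ($z{\left(h,B \right)} = - \frac{1}{2 \left(8 + 4\right)} = - \frac{1}{2 \cdot 12} = \left(- \frac{1}{2}\right) \frac{1}{12} = - \frac{1}{24}$)
$\left(146 + z{\left(x{\left(-1,-1 \right)},3 \right)} 27\right)^{2} = \left(146 - \frac{9}{8}\right)^{2} = \left(\frac{1159}{8}\right)^{2} = \frac{1343281}{64}$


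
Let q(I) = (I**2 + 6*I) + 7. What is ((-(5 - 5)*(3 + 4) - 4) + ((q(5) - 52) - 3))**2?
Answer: 9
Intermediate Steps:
q(I) = 7 + I**2 + 6*I
((-(5 - 5)*(3 + 4) - 4) + ((q(5) - 52) - 3))**2 = ((-(5 - 5)*(3 + 4) - 4) + (((7 + 5**2 + 6*5) - 52) - 3))**2 = ((-0*7 - 4) + (((7 + 25 + 30) - 52) - 3))**2 = ((-1*0 - 4) + ((62 - 52) - 3))**2 = ((0 - 4) + (10 - 3))**2 = (-4 + 7)**2 = 3**2 = 9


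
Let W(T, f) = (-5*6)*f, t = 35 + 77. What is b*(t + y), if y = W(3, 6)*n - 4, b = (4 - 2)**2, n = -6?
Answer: 4752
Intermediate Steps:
b = 4 (b = 2**2 = 4)
t = 112
W(T, f) = -30*f
y = 1076 (y = -30*6*(-6) - 4 = -180*(-6) - 4 = 1080 - 4 = 1076)
b*(t + y) = 4*(112 + 1076) = 4*1188 = 4752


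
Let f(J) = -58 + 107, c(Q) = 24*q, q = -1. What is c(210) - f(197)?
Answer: -73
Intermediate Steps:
c(Q) = -24 (c(Q) = 24*(-1) = -24)
f(J) = 49
c(210) - f(197) = -24 - 1*49 = -24 - 49 = -73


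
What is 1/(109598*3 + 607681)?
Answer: 1/936475 ≈ 1.0678e-6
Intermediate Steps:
1/(109598*3 + 607681) = 1/(328794 + 607681) = 1/936475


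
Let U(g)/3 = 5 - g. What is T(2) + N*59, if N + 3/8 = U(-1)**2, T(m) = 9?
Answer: 152823/8 ≈ 19103.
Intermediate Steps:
U(g) = 15 - 3*g (U(g) = 3*(5 - g) = 15 - 3*g)
N = 2589/8 (N = -3/8 + (15 - 3*(-1))**2 = -3/8 + (15 + 3)**2 = -3/8 + 18**2 = -3/8 + 324 = 2589/8 ≈ 323.63)
T(2) + N*59 = 9 + (2589/8)*59 = 9 + 152751/8 = 152823/8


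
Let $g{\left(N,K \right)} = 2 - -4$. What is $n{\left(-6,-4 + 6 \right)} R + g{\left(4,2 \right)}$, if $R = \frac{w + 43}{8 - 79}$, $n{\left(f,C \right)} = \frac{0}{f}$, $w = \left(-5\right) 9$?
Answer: $6$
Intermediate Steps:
$g{\left(N,K \right)} = 6$ ($g{\left(N,K \right)} = 2 + 4 = 6$)
$w = -45$
$n{\left(f,C \right)} = 0$
$R = \frac{2}{71}$ ($R = \frac{-45 + 43}{8 - 79} = - \frac{2}{-71} = \left(-2\right) \left(- \frac{1}{71}\right) = \frac{2}{71} \approx 0.028169$)
$n{\left(-6,-4 + 6 \right)} R + g{\left(4,2 \right)} = 0 \cdot \frac{2}{71} + 6 = 0 + 6 = 6$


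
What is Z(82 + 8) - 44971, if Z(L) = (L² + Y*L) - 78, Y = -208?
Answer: -55669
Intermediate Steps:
Z(L) = -78 + L² - 208*L (Z(L) = (L² - 208*L) - 78 = -78 + L² - 208*L)
Z(82 + 8) - 44971 = (-78 + (82 + 8)² - 208*(82 + 8)) - 44971 = (-78 + 90² - 208*90) - 44971 = (-78 + 8100 - 18720) - 44971 = -10698 - 44971 = -55669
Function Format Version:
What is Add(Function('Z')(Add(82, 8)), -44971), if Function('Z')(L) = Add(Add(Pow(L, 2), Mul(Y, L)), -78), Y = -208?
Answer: -55669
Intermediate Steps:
Function('Z')(L) = Add(-78, Pow(L, 2), Mul(-208, L)) (Function('Z')(L) = Add(Add(Pow(L, 2), Mul(-208, L)), -78) = Add(-78, Pow(L, 2), Mul(-208, L)))
Add(Function('Z')(Add(82, 8)), -44971) = Add(Add(-78, Pow(Add(82, 8), 2), Mul(-208, Add(82, 8))), -44971) = Add(Add(-78, Pow(90, 2), Mul(-208, 90)), -44971) = Add(Add(-78, 8100, -18720), -44971) = Add(-10698, -44971) = -55669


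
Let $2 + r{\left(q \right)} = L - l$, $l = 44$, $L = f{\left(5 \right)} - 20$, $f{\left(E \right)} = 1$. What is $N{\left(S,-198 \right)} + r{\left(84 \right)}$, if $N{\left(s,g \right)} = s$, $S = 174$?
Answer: $109$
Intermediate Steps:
$L = -19$ ($L = 1 - 20 = -19$)
$r{\left(q \right)} = -65$ ($r{\left(q \right)} = -2 - 63 = -65$)
$N{\left(S,-198 \right)} + r{\left(84 \right)} = 174 - 65 = 109$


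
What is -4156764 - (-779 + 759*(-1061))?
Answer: -3350686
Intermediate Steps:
-4156764 - (-779 + 759*(-1061)) = -4156764 - (-779 - 805299) = -4156764 - 1*(-806078) = -4156764 + 806078 = -3350686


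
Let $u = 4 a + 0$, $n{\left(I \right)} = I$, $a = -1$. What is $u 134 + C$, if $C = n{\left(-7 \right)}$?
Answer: $-543$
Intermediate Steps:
$C = -7$
$u = -4$ ($u = 4 \left(-1\right) + 0 = -4 + 0 = -4$)
$u 134 + C = \left(-4\right) 134 - 7 = -536 - 7 = -543$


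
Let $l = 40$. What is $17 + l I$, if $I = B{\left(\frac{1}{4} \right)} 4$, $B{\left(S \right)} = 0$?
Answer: $17$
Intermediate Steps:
$I = 0$ ($I = 0 \cdot 4 = 0$)
$17 + l I = 17 + 40 \cdot 0 = 17 + 0 = 17$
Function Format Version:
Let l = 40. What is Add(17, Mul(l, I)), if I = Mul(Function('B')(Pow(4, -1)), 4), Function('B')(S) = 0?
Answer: 17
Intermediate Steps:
I = 0 (I = Mul(0, 4) = 0)
Add(17, Mul(l, I)) = Add(17, Mul(40, 0)) = Add(17, 0) = 17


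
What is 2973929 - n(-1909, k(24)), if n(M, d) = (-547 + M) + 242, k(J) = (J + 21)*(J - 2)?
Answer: 2976143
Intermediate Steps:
k(J) = (-2 + J)*(21 + J) (k(J) = (21 + J)*(-2 + J) = (-2 + J)*(21 + J))
n(M, d) = -305 + M
2973929 - n(-1909, k(24)) = 2973929 - (-305 - 1909) = 2973929 - 1*(-2214) = 2973929 + 2214 = 2976143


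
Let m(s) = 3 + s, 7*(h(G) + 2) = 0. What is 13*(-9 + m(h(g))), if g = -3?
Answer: -104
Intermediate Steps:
h(G) = -2 (h(G) = -2 + (⅐)*0 = -2 + 0 = -2)
13*(-9 + m(h(g))) = 13*(-9 + (3 - 2)) = 13*(-9 + 1) = 13*(-8) = -104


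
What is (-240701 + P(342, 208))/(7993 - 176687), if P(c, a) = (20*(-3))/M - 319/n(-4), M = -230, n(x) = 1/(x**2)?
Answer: 5653509/3879962 ≈ 1.4571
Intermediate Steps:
n(x) = x**(-2)
P(c, a) = -117386/23 (P(c, a) = (20*(-3))/(-230) - 319/((-4)**(-2)) = -60*(-1/230) - 319/1/16 = 6/23 - 319*16 = 6/23 - 5104 = -117386/23)
(-240701 + P(342, 208))/(7993 - 176687) = (-240701 - 117386/23)/(7993 - 176687) = -5653509/23/(-168694) = -5653509/23*(-1/168694) = 5653509/3879962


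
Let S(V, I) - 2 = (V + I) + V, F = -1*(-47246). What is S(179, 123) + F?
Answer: 47729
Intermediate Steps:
F = 47246
S(V, I) = 2 + I + 2*V (S(V, I) = 2 + ((V + I) + V) = 2 + ((I + V) + V) = 2 + (I + 2*V) = 2 + I + 2*V)
S(179, 123) + F = (2 + 123 + 2*179) + 47246 = (2 + 123 + 358) + 47246 = 483 + 47246 = 47729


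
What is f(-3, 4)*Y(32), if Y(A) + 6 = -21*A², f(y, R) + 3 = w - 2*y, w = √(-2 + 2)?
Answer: -64530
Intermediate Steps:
w = 0 (w = √0 = 0)
f(y, R) = -3 - 2*y (f(y, R) = -3 + (0 - 2*y) = -3 - 2*y)
Y(A) = -6 - 21*A²
f(-3, 4)*Y(32) = (-3 - 2*(-3))*(-6 - 21*32²) = (-3 + 6)*(-6 - 21*1024) = 3*(-6 - 21504) = 3*(-21510) = -64530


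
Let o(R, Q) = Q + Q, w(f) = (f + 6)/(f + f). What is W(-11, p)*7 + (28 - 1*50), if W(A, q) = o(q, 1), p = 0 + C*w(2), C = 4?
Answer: -8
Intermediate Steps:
w(f) = (6 + f)/(2*f) (w(f) = (6 + f)/((2*f)) = (6 + f)*(1/(2*f)) = (6 + f)/(2*f))
o(R, Q) = 2*Q
p = 8 (p = 0 + 4*((1/2)*(6 + 2)/2) = 0 + 4*((1/2)*(1/2)*8) = 0 + 4*2 = 0 + 8 = 8)
W(A, q) = 2 (W(A, q) = 2*1 = 2)
W(-11, p)*7 + (28 - 1*50) = 2*7 + (28 - 1*50) = 14 + (28 - 50) = 14 - 22 = -8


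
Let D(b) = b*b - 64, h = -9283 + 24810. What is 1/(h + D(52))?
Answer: 1/18167 ≈ 5.5045e-5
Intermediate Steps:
h = 15527
D(b) = -64 + b² (D(b) = b² - 64 = -64 + b²)
1/(h + D(52)) = 1/(15527 + (-64 + 52²)) = 1/(15527 + (-64 + 2704)) = 1/(15527 + 2640) = 1/18167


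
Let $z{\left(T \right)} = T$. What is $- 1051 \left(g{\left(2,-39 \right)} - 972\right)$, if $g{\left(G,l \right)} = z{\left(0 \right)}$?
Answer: $1021572$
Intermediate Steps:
$g{\left(G,l \right)} = 0$
$- 1051 \left(g{\left(2,-39 \right)} - 972\right) = - 1051 \left(0 - 972\right) = \left(-1051\right) \left(-972\right) = 1021572$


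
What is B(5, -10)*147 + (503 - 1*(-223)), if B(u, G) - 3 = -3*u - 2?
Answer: -1332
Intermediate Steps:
B(u, G) = 1 - 3*u (B(u, G) = 3 + (-3*u - 2) = 3 + (-2 - 3*u) = 1 - 3*u)
B(5, -10)*147 + (503 - 1*(-223)) = (1 - 3*5)*147 + (503 - 1*(-223)) = (1 - 15)*147 + (503 + 223) = -14*147 + 726 = -2058 + 726 = -1332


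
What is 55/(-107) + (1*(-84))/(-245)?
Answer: -641/3745 ≈ -0.17116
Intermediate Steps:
55/(-107) + (1*(-84))/(-245) = 55*(-1/107) - 84*(-1/245) = -55/107 + 12/35 = -641/3745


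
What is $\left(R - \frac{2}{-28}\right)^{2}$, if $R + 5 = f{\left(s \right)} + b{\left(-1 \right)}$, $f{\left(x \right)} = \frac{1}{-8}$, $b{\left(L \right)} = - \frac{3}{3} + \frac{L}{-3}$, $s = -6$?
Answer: $\frac{923521}{28224} \approx 32.721$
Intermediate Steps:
$b{\left(L \right)} = -1 - \frac{L}{3}$ ($b{\left(L \right)} = \left(-3\right) \frac{1}{3} + L \left(- \frac{1}{3}\right) = -1 - \frac{L}{3}$)
$f{\left(x \right)} = - \frac{1}{8}$
$R = - \frac{139}{24}$ ($R = -5 - \frac{19}{24} = - \frac{139}{24} \approx -5.7917$)
$\left(R - \frac{2}{-28}\right)^{2} = \left(- \frac{139}{24} - \frac{2}{-28}\right)^{2} = \left(- \frac{139}{24} - - \frac{1}{14}\right)^{2} = \left(- \frac{139}{24} + \frac{1}{14}\right)^{2} = \left(- \frac{961}{168}\right)^{2} = \frac{923521}{28224}$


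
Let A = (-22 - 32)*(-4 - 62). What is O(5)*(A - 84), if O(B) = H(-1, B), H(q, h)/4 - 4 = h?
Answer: 125280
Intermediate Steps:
H(q, h) = 16 + 4*h
O(B) = 16 + 4*B
A = 3564 (A = -54*(-66) = 3564)
O(5)*(A - 84) = (16 + 4*5)*(3564 - 84) = (16 + 20)*3480 = 36*3480 = 125280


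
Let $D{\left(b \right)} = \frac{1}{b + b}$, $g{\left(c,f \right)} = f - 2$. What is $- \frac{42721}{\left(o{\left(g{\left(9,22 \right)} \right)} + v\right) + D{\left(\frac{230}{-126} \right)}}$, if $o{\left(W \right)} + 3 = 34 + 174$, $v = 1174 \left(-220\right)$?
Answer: $\frac{9825830}{59357313} \approx 0.16554$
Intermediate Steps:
$v = -258280$
$g{\left(c,f \right)} = -2 + f$
$o{\left(W \right)} = 205$ ($o{\left(W \right)} = -3 + \left(34 + 174\right) = -3 + 208 = 205$)
$D{\left(b \right)} = \frac{1}{2 b}$
$- \frac{42721}{\left(o{\left(g{\left(9,22 \right)} \right)} + v\right) + D{\left(\frac{230}{-126} \right)}} = - \frac{42721}{\left(205 - 258280\right) + \frac{1}{2 \frac{230}{-126}}} = - \frac{42721}{-258075 + \frac{1}{2 \cdot 230 \left(- \frac{1}{126}\right)}} = - \frac{42721}{-258075 + \frac{1}{2 \left(- \frac{115}{63}\right)}} = - \frac{42721}{-258075 + \frac{1}{2} \left(- \frac{63}{115}\right)} = - \frac{42721}{-258075 - \frac{63}{230}} = - \frac{42721}{- \frac{59357313}{230}} = \left(-42721\right) \left(- \frac{230}{59357313}\right) = \frac{9825830}{59357313}$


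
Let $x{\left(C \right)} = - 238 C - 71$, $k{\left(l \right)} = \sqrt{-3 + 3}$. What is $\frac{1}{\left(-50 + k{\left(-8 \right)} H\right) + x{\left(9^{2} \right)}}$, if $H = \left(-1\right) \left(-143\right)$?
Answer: $- \frac{1}{19399} \approx -5.1549 \cdot 10^{-5}$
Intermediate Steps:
$k{\left(l \right)} = 0$ ($k{\left(l \right)} = \sqrt{0} = 0$)
$x{\left(C \right)} = -71 - 238 C$
$H = 143$
$\frac{1}{\left(-50 + k{\left(-8 \right)} H\right) + x{\left(9^{2} \right)}} = \frac{1}{\left(-50 + 0 \cdot 143\right) - \left(71 + 238 \cdot 9^{2}\right)} = \frac{1}{\left(-50 + 0\right) - 19349} = \frac{1}{-50 - 19349} = \frac{1}{-19399} = - \frac{1}{19399}$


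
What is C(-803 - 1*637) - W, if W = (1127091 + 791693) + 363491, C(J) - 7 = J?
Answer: -2283708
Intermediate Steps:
C(J) = 7 + J
W = 2282275 (W = 1918784 + 363491 = 2282275)
C(-803 - 1*637) - W = (7 + (-803 - 1*637)) - 1*2282275 = (7 + (-803 - 637)) - 2282275 = (7 - 1440) - 2282275 = -1433 - 2282275 = -2283708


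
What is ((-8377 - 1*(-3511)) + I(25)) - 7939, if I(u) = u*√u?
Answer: -12680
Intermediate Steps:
I(u) = u^(3/2)
((-8377 - 1*(-3511)) + I(25)) - 7939 = ((-8377 - 1*(-3511)) + 25^(3/2)) - 7939 = ((-8377 + 3511) + 125) - 7939 = (-4866 + 125) - 7939 = -4741 - 7939 = -12680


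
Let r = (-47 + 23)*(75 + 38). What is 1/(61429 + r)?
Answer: 1/58717 ≈ 1.7031e-5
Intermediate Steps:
r = -2712 (r = -24*113 = -2712)
1/(61429 + r) = 1/(61429 - 2712) = 1/58717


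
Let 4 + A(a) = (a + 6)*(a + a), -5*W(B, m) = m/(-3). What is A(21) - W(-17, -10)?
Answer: 3392/3 ≈ 1130.7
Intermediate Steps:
W(B, m) = m/15 (W(B, m) = -m/(5*(-3)) = -m*(-1)/(5*3) = -(-1)*m/15 = m/15)
A(a) = -4 + 2*a*(6 + a) (A(a) = -4 + (a + 6)*(a + a) = -4 + (6 + a)*(2*a) = -4 + 2*a*(6 + a))
A(21) - W(-17, -10) = (-4 + 2*21² + 12*21) - (-10)/15 = (-4 + 2*441 + 252) - 1*(-⅔) = (-4 + 882 + 252) + ⅔ = 1130 + ⅔ = 3392/3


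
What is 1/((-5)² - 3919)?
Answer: -1/3894 ≈ -0.00025681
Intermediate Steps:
1/((-5)² - 3919) = 1/(25 - 3919) = 1/(-3894) = -1/3894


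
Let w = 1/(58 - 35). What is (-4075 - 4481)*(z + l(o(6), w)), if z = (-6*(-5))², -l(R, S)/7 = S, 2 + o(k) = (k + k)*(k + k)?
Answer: -7697796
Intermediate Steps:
w = 1/23 ≈ 0.043478
o(k) = -2 + 4*k² (o(k) = -2 + (k + k)*(k + k) = -2 + (2*k)*(2*k) = -2 + 4*k²)
l(R, S) = -7*S
z = 900 (z = 30² = 900)
(-4075 - 4481)*(z + l(o(6), w)) = (-4075 - 4481)*(900 - 7*1/23) = -8556*(900 - 7/23) = -8556*20693/23 = -7697796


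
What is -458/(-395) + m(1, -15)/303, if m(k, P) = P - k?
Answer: 132454/119685 ≈ 1.1067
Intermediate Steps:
-458/(-395) + m(1, -15)/303 = -458/(-395) + (-15 - 1*1)/303 = -458*(-1/395) + (-15 - 1)*(1/303) = 458/395 - 16*1/303 = 458/395 - 16/303 = 132454/119685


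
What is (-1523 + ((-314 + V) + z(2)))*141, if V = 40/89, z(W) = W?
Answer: -23021775/89 ≈ -2.5867e+5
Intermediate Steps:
V = 40/89 (V = 40*(1/89) = 40/89 ≈ 0.44944)
(-1523 + ((-314 + V) + z(2)))*141 = (-1523 + ((-314 + 40/89) + 2))*141 = (-1523 + (-27906/89 + 2))*141 = (-1523 - 27728/89)*141 = -163275/89*141 = -23021775/89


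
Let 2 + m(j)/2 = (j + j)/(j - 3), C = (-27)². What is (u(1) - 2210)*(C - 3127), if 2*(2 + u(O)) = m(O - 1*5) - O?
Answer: 37153413/7 ≈ 5.3076e+6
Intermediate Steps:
C = 729
m(j) = -4 + 4*j/(-3 + j) (m(j) = -4 + 2*((j + j)/(j - 3)) = -4 + 2*((2*j)/(-3 + j)) = -4 + 2*(2*j/(-3 + j)) = -4 + 4*j/(-3 + j))
u(O) = -2 + 6/(-8 + O) - O/2 (u(O) = -2 + (12/(-3 + (O - 1*5)) - O)/2 = -2 + (12/(-3 + (O - 5)) - O)/2 = -2 + (12/(-3 + (-5 + O)) - O)/2 = -2 + (12/(-8 + O) - O)/2 = -2 + (-O + 12/(-8 + O))/2 = -2 + (6/(-8 + O) - O/2) = -2 + 6/(-8 + O) - O/2)
(u(1) - 2210)*(C - 3127) = ((44 - 1*1² + 4*1)/(2*(-8 + 1)) - 2210)*(729 - 3127) = ((½)*(44 - 1*1 + 4)/(-7) - 2210)*(-2398) = ((½)*(-⅐)*(44 - 1 + 4) - 2210)*(-2398) = ((½)*(-⅐)*47 - 2210)*(-2398) = (-47/14 - 2210)*(-2398) = -30987/14*(-2398) = 37153413/7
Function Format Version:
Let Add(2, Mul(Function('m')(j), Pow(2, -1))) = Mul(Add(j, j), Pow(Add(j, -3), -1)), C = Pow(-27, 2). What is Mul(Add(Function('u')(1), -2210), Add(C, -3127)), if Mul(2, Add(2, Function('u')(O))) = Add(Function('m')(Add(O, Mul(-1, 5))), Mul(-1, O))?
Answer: Rational(37153413, 7) ≈ 5.3076e+6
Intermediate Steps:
C = 729
Function('m')(j) = Add(-4, Mul(4, j, Pow(Add(-3, j), -1))) (Function('m')(j) = Add(-4, Mul(2, Mul(Add(j, j), Pow(Add(j, -3), -1)))) = Add(-4, Mul(2, Mul(Mul(2, j), Pow(Add(-3, j), -1)))) = Add(-4, Mul(2, Mul(2, j, Pow(Add(-3, j), -1)))) = Add(-4, Mul(4, j, Pow(Add(-3, j), -1))))
Function('u')(O) = Add(-2, Mul(6, Pow(Add(-8, O), -1)), Mul(Rational(-1, 2), O)) (Function('u')(O) = Add(-2, Mul(Rational(1, 2), Add(Mul(12, Pow(Add(-3, Add(O, Mul(-1, 5))), -1)), Mul(-1, O)))) = Add(-2, Mul(Rational(1, 2), Add(Mul(12, Pow(Add(-3, Add(O, -5)), -1)), Mul(-1, O)))) = Add(-2, Mul(Rational(1, 2), Add(Mul(12, Pow(Add(-3, Add(-5, O)), -1)), Mul(-1, O)))) = Add(-2, Mul(Rational(1, 2), Add(Mul(12, Pow(Add(-8, O), -1)), Mul(-1, O)))) = Add(-2, Mul(Rational(1, 2), Add(Mul(-1, O), Mul(12, Pow(Add(-8, O), -1))))) = Add(-2, Add(Mul(6, Pow(Add(-8, O), -1)), Mul(Rational(-1, 2), O))) = Add(-2, Mul(6, Pow(Add(-8, O), -1)), Mul(Rational(-1, 2), O)))
Mul(Add(Function('u')(1), -2210), Add(C, -3127)) = Mul(Add(Mul(Rational(1, 2), Pow(Add(-8, 1), -1), Add(44, Mul(-1, Pow(1, 2)), Mul(4, 1))), -2210), Add(729, -3127)) = Mul(Add(Mul(Rational(1, 2), Pow(-7, -1), Add(44, Mul(-1, 1), 4)), -2210), -2398) = Mul(Add(Mul(Rational(1, 2), Rational(-1, 7), Add(44, -1, 4)), -2210), -2398) = Mul(Add(Mul(Rational(1, 2), Rational(-1, 7), 47), -2210), -2398) = Mul(Add(Rational(-47, 14), -2210), -2398) = Mul(Rational(-30987, 14), -2398) = Rational(37153413, 7)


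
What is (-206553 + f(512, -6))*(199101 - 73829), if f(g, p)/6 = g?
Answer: -25490471832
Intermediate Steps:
f(g, p) = 6*g
(-206553 + f(512, -6))*(199101 - 73829) = (-206553 + 6*512)*(199101 - 73829) = (-206553 + 3072)*125272 = -203481*125272 = -25490471832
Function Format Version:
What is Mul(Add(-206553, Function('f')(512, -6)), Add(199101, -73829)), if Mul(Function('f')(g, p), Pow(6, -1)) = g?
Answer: -25490471832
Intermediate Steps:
Function('f')(g, p) = Mul(6, g)
Mul(Add(-206553, Function('f')(512, -6)), Add(199101, -73829)) = Mul(Add(-206553, Mul(6, 512)), Add(199101, -73829)) = Mul(Add(-206553, 3072), 125272) = Mul(-203481, 125272) = -25490471832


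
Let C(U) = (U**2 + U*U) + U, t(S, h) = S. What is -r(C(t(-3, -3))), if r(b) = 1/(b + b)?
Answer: -1/30 ≈ -0.033333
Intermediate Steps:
C(U) = U + 2*U**2 (C(U) = (U**2 + U**2) + U = 2*U**2 + U = U + 2*U**2)
r(b) = 1/(2*b)
-r(C(t(-3, -3))) = -1/(2*((-3*(1 + 2*(-3))))) = -1/(2*((-3*(1 - 6)))) = -1/(2*((-3*(-5)))) = -1/(2*15) = -1*1/30 = -1/30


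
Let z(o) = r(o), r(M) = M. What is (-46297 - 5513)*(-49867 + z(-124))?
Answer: 2590033710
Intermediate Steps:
z(o) = o
(-46297 - 5513)*(-49867 + z(-124)) = (-46297 - 5513)*(-49867 - 124) = -51810*(-49991) = 2590033710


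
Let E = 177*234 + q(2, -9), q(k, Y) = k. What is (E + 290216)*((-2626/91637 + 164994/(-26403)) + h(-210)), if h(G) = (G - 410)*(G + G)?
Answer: 5357370841966025856/62038249 ≈ 8.6356e+10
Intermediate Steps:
h(G) = 2*G*(-410 + G) (h(G) = (-410 + G)*(2*G) = 2*G*(-410 + G))
E = 41420 (E = 177*234 + 2 = 41418 + 2 = 41420)
(E + 290216)*((-2626/91637 + 164994/(-26403)) + h(-210)) = (41420 + 290216)*((-2626/91637 + 164994/(-26403)) + 2*(-210)*(-410 - 210)) = 331636*((-2626*1/91637 + 164994*(-1/26403)) + 2*(-210)*(-620)) = 331636*((-202/7049 - 54998/8801) + 260400) = 331636*(-389458704/62038249 + 260400) = 331636*(16154370580896/62038249) = 5357370841966025856/62038249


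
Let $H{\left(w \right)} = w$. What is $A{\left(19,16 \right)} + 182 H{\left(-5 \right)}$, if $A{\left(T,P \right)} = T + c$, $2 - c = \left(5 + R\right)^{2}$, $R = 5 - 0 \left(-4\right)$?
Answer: $-989$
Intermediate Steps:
$R = 5$ ($R = 5 - 0 = 5 + 0 = 5$)
$c = -98$ ($c = 2 - \left(5 + 5\right)^{2} = 2 - 10^{2} = 2 - 100 = -98$)
$A{\left(T,P \right)} = -98 + T$ ($A{\left(T,P \right)} = T - 98 = -98 + T$)
$A{\left(19,16 \right)} + 182 H{\left(-5 \right)} = \left(-98 + 19\right) + 182 \left(-5\right) = -79 - 910 = -989$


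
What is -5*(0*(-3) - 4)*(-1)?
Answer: -20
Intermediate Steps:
-5*(0*(-3) - 4)*(-1) = -5*(0 - 4)*(-1) = -5*(-4)*(-1) = 20*(-1) = -20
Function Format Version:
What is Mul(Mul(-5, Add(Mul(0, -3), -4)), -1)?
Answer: -20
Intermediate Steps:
Mul(Mul(-5, Add(Mul(0, -3), -4)), -1) = Mul(Mul(-5, Add(0, -4)), -1) = Mul(Mul(-5, -4), -1) = Mul(20, -1) = -20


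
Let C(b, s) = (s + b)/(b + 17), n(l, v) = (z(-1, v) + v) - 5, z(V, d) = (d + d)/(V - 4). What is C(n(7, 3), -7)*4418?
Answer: -75106/23 ≈ -3265.5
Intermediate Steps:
z(V, d) = 2*d/(-4 + V) (z(V, d) = (2*d)/(-4 + V) = 2*d/(-4 + V))
n(l, v) = -5 + 3*v/5 (n(l, v) = (2*v/(-4 - 1) + v) - 5 = (2*v/(-5) + v) - 5 = (2*v*(-⅕) + v) - 5 = (-2*v/5 + v) - 5 = 3*v/5 - 5 = -5 + 3*v/5)
C(b, s) = (b + s)/(17 + b)
C(n(7, 3), -7)*4418 = (((-5 + (⅗)*3) - 7)/(17 + (-5 + (⅗)*3)))*4418 = (((-5 + 9/5) - 7)/(17 + (-5 + 9/5)))*4418 = ((-16/5 - 7)/(17 - 16/5))*4418 = (-51/5/(69/5))*4418 = ((5/69)*(-51/5))*4418 = -17/23*4418 = -75106/23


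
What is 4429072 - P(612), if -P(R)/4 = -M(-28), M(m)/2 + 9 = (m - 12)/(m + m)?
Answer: 31003968/7 ≈ 4.4291e+6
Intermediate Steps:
M(m) = -18 + (-12 + m)/m (M(m) = -18 + 2*((m - 12)/(m + m)) = -18 + 2*((-12 + m)/((2*m))) = -18 + 2*((-12 + m)*(1/(2*m))) = -18 + 2*((-12 + m)/(2*m)) = -18 + (-12 + m)/m)
P(R) = -464/7 (P(R) = -(-4)*(-17 - 12/(-28)) = -(-4)*(-17 - 12*(-1/28)) = -(-4)*(-17 + 3/7) = -(-4)*(-116)/7 = -4*116/7 = -464/7)
4429072 - P(612) = 4429072 - 1*(-464/7) = 4429072 + 464/7 = 31003968/7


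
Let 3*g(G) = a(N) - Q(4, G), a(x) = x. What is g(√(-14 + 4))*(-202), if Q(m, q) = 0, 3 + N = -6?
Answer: 606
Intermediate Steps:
N = -9 (N = -3 - 6 = -9)
g(G) = -3 (g(G) = (-9 - 1*0)/3 = (-9 + 0)/3 = (⅓)*(-9) = -3)
g(√(-14 + 4))*(-202) = -3*(-202) = 606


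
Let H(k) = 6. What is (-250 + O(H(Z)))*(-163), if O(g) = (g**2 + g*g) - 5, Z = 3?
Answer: 29829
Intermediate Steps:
O(g) = -5 + 2*g**2 (O(g) = (g**2 + g**2) - 5 = 2*g**2 - 5 = -5 + 2*g**2)
(-250 + O(H(Z)))*(-163) = (-250 + (-5 + 2*6**2))*(-163) = (-250 + (-5 + 2*36))*(-163) = (-250 + (-5 + 72))*(-163) = (-250 + 67)*(-163) = -183*(-163) = 29829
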